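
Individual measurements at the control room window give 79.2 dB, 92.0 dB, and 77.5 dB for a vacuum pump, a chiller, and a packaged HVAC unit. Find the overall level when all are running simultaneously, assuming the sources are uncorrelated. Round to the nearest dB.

For uncorrelated sources the intensities add, so convert each level to linear form, sum, and take 10·log₁₀ of the total.
Σ 10^(L/10) = 10^(79.2/10) + 10^(92.0/10) + 10^(77.5/10) = 1.724e+09.
L_total = 10·log₁₀(1.724e+09) = 92.37 dB.

92 dB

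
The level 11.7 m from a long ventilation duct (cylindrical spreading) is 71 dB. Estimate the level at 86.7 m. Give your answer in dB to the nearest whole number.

Cylindrical spreading from a line source gives a 10·log₁₀(r₂/r₁) drop.
L₂ = 71 − 10·log₁₀(86.7/11.7) = 71 − 8.698 = 62.30 dB.

62 dB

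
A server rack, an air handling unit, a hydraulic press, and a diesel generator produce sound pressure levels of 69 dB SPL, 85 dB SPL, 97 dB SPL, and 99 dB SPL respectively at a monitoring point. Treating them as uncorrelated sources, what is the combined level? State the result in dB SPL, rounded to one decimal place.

101.2 dB SPL

For uncorrelated sources the intensities add, so convert each level to linear form, sum, and take 10·log₁₀ of the total.
Σ 10^(L/10) = 10^(69/10) + 10^(85/10) + 10^(97/10) + 10^(99/10) = 1.328e+10.
L_total = 10·log₁₀(1.328e+10) = 101.23 dB SPL.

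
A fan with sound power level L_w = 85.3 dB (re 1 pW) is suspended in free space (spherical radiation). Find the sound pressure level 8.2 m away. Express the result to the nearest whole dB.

L_p = L_w − 10·log₁₀(4π·r²) with r = 8.2 m.
4π·r² = 845 m², 10·log₁₀ of that is 29.268 dB.
L_p = 85.3 − 29.268 = 56.03 dB.

56 dB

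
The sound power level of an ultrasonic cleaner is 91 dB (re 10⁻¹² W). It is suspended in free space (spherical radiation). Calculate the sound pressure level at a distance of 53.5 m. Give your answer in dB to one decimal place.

45.4 dB

The power spreads over a sphere of area 4π·r², so L_p = L_w − 10·log₁₀(4π·r²).
4π·r² = 3.597e+04 m², 10·log₁₀ of that is 45.559 dB.
L_p = 91 − 45.559 = 45.44 dB.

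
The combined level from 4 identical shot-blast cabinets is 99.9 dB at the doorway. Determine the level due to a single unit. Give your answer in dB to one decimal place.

For N identical incoherent sources L_total = L₁ + 10·log₁₀ N, so L₁ = 99.9 − 10·log₁₀(4) = 99.9 − 6.021.

93.9 dB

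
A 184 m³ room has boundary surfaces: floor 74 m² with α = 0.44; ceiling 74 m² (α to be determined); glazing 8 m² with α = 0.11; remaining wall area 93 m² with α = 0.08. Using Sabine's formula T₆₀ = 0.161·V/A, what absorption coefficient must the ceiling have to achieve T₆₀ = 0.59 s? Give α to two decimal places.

0.13

Required total absorption A = 0.161·184/0.59 = 50.21 m².
Absorption from the other surfaces = 74·0.44 + 8·0.11 + 93·0.08 = 40.88 m², so the ceiling must supply 9.33 m² over 74 m².
α = 9.33/74 = 0.126.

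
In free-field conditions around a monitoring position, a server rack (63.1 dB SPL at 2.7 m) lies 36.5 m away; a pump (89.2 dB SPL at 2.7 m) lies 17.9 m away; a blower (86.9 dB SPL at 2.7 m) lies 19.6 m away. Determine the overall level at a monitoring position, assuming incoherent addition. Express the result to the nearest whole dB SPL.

75 dB SPL

Propagate each source to the receiver with L = L_ref − 20·log₁₀(r/r_ref), then add intensities.
server rack: 63.1 − 20·log₁₀(36.5/2.7) = 63.1 − 22.62 = 40.48 dB SPL.
pump: 89.2 − 20·log₁₀(17.9/2.7) = 89.2 − 16.43 = 72.77 dB SPL.
blower: 86.9 − 20·log₁₀(19.6/2.7) = 86.9 − 17.22 = 69.68 dB SPL.
Σ 10^(L/10) = 2.823e+07 → L_total = 10·log₁₀(2.823e+07) = 74.51 dB SPL.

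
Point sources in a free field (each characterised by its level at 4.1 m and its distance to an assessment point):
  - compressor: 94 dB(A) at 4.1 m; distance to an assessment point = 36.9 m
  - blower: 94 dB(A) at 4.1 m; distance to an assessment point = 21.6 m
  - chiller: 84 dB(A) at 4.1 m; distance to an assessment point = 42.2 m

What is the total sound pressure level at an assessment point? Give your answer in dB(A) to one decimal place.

Propagate each source to the receiver with L = L_ref − 20·log₁₀(r/r_ref), then add intensities.
compressor: 94 − 20·log₁₀(36.9/4.1) = 94 − 19.08 = 74.92 dB(A).
blower: 94 − 20·log₁₀(21.6/4.1) = 94 − 14.43 = 79.57 dB(A).
chiller: 84 − 20·log₁₀(42.2/4.1) = 84 − 20.25 = 63.75 dB(A).
Σ 10^(L/10) = 1.239e+08 → L_total = 10·log₁₀(1.239e+08) = 80.93 dB(A).

80.9 dB(A)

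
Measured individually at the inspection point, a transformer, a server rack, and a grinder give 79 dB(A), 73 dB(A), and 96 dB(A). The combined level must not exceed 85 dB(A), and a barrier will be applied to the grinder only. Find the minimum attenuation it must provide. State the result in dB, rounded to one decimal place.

12.6 dB

Everything except the grinder sums to 10^(79/10) + 10^(73/10) = 9.939e+07 in linear terms, 79.97 dB(A).
To meet 85 dB(A) overall, the treated grinder may contribute at most 10^(85/10) − 9.939e+07 = 2.168e+08, i.e. 83.36 dB(A).
Required insertion loss = 96 − 83.36 = 12.64 dB.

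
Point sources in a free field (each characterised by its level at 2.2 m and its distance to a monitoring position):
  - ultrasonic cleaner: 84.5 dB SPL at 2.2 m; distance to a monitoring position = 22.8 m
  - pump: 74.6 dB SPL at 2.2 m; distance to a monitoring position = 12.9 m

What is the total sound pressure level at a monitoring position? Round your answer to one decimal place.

Propagate each source to the receiver with L = L_ref − 20·log₁₀(r/r_ref), then add intensities.
ultrasonic cleaner: 84.5 − 20·log₁₀(22.8/2.2) = 84.5 − 20.31 = 64.19 dB SPL.
pump: 74.6 − 20·log₁₀(12.9/2.2) = 74.6 − 15.36 = 59.24 dB SPL.
Σ 10^(L/10) = 3.463e+06 → L_total = 10·log₁₀(3.463e+06) = 65.39 dB SPL.

65.4 dB SPL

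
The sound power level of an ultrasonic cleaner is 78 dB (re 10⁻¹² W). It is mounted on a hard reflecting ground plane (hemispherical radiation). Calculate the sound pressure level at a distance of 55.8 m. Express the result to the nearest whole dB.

L_p = L_w − 10·log₁₀(2π·r²) with r = 55.8 m.
2π·r² = 1.956e+04 m², 10·log₁₀ of that is 42.914 dB.
L_p = 78 − 42.914 = 35.09 dB.

35 dB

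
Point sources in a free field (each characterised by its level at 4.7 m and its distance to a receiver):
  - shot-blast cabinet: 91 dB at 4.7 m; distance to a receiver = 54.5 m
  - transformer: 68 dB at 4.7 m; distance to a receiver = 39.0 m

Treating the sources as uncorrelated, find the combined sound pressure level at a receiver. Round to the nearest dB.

Apply inverse-square spreading to bring every level to the receiver, then sum 10^(L/10).
shot-blast cabinet: 91 − 20·log₁₀(54.5/4.7) = 91 − 21.29 = 69.71 dB.
transformer: 68 − 20·log₁₀(39.0/4.7) = 68 − 18.38 = 49.62 dB.
Σ 10^(L/10) = 9.454e+06 → L_total = 10·log₁₀(9.454e+06) = 69.76 dB.

70 dB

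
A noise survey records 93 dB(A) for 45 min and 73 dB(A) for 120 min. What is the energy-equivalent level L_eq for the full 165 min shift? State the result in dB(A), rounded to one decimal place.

The energy average is taken in the linear domain: L_eq = 10·log₁₀[(Σ tᵢ·10^(Lᵢ/10))/T], T = 165 min.
Σ tᵢ·10^(Lᵢ/10) = 45·10^(93/10) + 120·10^(73/10) = 9.218e+10.
L_eq = 10·log₁₀(9.218e+10/165) = 87.47 dB(A).

87.5 dB(A)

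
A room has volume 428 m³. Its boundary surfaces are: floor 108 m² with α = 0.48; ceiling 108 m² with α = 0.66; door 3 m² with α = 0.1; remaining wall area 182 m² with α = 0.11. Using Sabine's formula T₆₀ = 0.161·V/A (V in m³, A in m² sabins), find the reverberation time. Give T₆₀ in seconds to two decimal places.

Total absorption A = 108·0.48 + 108·0.66 + 3·0.1 + 182·0.11 = 143.44 m² sabins.
T₆₀ = 0.161·V/A = 0.161·428/143.44 = 0.480 s.

0.48 s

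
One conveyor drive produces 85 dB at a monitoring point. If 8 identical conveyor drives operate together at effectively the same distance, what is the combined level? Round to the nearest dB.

L_total = L₁ + 10·log₁₀ N for N identical incoherent sources.
L_total = 85 + 10·log₁₀(8) = 85 + 9.031 = 94.03 dB.

94 dB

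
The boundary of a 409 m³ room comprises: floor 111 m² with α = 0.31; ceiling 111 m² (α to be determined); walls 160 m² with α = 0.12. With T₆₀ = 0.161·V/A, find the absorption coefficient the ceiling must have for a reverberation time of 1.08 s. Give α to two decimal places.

From T₆₀ = 0.161·V/A, the target T₆₀ = 1.08 s needs A = 0.161·409/1.08 = 60.97 m².
Absorption from the other surfaces = 111·0.31 + 160·0.12 = 53.61 m², so the ceiling must supply 7.36 m² over 111 m².
α = 7.36/111 = 0.066.

0.07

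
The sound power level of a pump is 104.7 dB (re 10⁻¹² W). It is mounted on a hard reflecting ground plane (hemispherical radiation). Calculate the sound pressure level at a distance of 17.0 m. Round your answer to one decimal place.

Free-field hemispherical radiation: L_p = L_w − 10·log₁₀(2π·r²), r = 17.0 m.
2π·r² = 1816 m², 10·log₁₀ of that is 32.591 dB.
L_p = 104.7 − 32.591 = 72.11 dB.

72.1 dB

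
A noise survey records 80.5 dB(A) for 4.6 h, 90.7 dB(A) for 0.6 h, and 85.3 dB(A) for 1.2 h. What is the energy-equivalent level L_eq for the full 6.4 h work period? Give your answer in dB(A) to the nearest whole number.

L_eq = 10·log₁₀[(1/T)·Σ tᵢ·10^(Lᵢ/10)] with T = 6.4 h.
Σ tᵢ·10^(Lᵢ/10) = 4.6·10^(80.5/10) + 0.6·10^(90.7/10) + 1.2·10^(85.3/10) = 1.628e+09.
L_eq = 10·log₁₀(1.628e+09/6.4) = 84.05 dB(A).

84 dB(A)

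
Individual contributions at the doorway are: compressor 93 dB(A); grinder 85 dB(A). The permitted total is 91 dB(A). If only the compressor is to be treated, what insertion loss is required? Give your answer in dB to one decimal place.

3.3 dB

The untreated sources together contribute 10^(85/10) = 3.162e+08, i.e. 85.00 dB(A).
The limit corresponds to 10^(91/10) = 1.259e+09; subtracting the fixed part leaves 9.427e+08 for the compressor, i.e. 89.74 dB(A).
Required insertion loss = 93 − 89.74 = 3.26 dB.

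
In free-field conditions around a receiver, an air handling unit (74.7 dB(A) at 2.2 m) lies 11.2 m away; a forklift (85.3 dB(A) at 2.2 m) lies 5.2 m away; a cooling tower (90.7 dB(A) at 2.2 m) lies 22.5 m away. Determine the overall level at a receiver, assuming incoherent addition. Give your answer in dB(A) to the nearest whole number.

79 dB(A)

Propagate each source to the receiver with L = L_ref − 20·log₁₀(r/r_ref), then add intensities.
air handling unit: 74.7 − 20·log₁₀(11.2/2.2) = 74.7 − 14.14 = 60.56 dB(A).
forklift: 85.3 − 20·log₁₀(5.2/2.2) = 85.3 − 7.47 = 77.83 dB(A).
cooling tower: 90.7 − 20·log₁₀(22.5/2.2) = 90.7 − 20.20 = 70.50 dB(A).
Σ 10^(L/10) = 7.302e+07 → L_total = 10·log₁₀(7.302e+07) = 78.63 dB(A).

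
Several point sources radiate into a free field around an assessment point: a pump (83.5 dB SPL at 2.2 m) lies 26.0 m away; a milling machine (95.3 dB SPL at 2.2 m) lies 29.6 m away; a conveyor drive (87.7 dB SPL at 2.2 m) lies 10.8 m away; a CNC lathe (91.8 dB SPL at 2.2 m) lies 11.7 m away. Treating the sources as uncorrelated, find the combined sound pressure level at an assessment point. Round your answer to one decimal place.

Apply inverse-square spreading to bring every level to the receiver, then sum 10^(L/10).
pump: 83.5 − 20·log₁₀(26.0/2.2) = 83.5 − 21.45 = 62.05 dB SPL.
milling machine: 95.3 − 20·log₁₀(29.6/2.2) = 95.3 − 22.58 = 72.72 dB SPL.
conveyor drive: 87.7 − 20·log₁₀(10.8/2.2) = 87.7 − 13.82 = 73.88 dB SPL.
CNC lathe: 91.8 − 20·log₁₀(11.7/2.2) = 91.8 − 14.52 = 77.28 dB SPL.
Σ 10^(L/10) = 9.827e+07 → L_total = 10·log₁₀(9.827e+07) = 79.92 dB SPL.

79.9 dB SPL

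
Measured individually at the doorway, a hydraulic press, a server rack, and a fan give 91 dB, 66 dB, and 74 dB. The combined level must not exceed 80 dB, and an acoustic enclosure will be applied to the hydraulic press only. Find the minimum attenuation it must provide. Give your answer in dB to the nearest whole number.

12 dB

Fixed contribution from the other sources: Σ 10^(L/10) = 10^(66/10) + 10^(74/10) = 2.910e+07 (74.64 dB).
The limit corresponds to 10^(80/10) = 1.000e+08; subtracting the fixed part leaves 7.090e+07 for the hydraulic press, i.e. 78.51 dB.
Required insertion loss = 91 − 78.51 = 12.49 dB.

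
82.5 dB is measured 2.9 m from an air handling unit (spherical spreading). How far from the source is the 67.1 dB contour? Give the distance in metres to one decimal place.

17.1 m

Point-source spreading drops the level by 20·log₁₀(r₂/r₁); inverting, r₂/r₁ = 10^(ΔL/20).
r₂ = 2.9·10^((82.5−67.1)/20) = 2.9·10^(15.4/20) = 17.08 m.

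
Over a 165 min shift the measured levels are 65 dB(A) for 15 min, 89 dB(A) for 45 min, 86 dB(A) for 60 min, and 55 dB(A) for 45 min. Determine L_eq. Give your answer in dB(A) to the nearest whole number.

The energy average is taken in the linear domain: L_eq = 10·log₁₀[(Σ tᵢ·10^(Lᵢ/10))/T], T = 165 min.
Σ tᵢ·10^(Lᵢ/10) = 15·10^(65/10) + 45·10^(89/10) + 60·10^(86/10) + 45·10^(55/10) = 5.969e+10.
L_eq = 10·log₁₀(5.969e+10/165) = 85.58 dB(A).

86 dB(A)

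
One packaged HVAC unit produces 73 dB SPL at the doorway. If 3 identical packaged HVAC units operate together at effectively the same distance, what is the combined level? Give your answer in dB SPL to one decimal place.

77.8 dB SPL

With 3 equal, uncorrelated contributions the intensity is 3× that of one unit, giving a rise of 10·log₁₀ 3.
L_total = 73 + 10·log₁₀(3) = 73 + 4.771 = 77.77 dB SPL.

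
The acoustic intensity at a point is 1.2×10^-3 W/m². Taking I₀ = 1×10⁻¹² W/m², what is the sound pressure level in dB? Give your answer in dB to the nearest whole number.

Dividing by I₀ shifts the exponent by 12: I/I₀ = 1.2×10^9.
L = 10·(0.0792 + 9) = 90.79 dB.

91 dB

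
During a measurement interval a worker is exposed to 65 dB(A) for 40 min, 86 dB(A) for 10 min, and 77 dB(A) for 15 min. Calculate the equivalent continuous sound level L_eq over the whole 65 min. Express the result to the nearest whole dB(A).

79 dB(A)

L_eq = 10·log₁₀[(1/T)·Σ tᵢ·10^(Lᵢ/10)] with T = 65 min.
Σ tᵢ·10^(Lᵢ/10) = 40·10^(65/10) + 10·10^(86/10) + 15·10^(77/10) = 4.859e+09.
L_eq = 10·log₁₀(4.859e+09/65) = 78.74 dB(A).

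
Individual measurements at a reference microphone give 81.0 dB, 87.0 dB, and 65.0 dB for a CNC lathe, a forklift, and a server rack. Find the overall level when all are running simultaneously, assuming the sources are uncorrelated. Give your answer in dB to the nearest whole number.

For uncorrelated sources the intensities add, so convert each level to linear form, sum, and take 10·log₁₀ of the total.
Σ 10^(L/10) = 10^(81.0/10) + 10^(87.0/10) + 10^(65.0/10) = 6.302e+08.
L_total = 10·log₁₀(6.302e+08) = 88.00 dB.

88 dB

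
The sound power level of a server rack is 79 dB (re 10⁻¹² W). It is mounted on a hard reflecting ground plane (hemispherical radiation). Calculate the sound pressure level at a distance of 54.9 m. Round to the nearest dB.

Free-field hemispherical radiation: L_p = L_w − 10·log₁₀(2π·r²), r = 54.9 m.
2π·r² = 1.894e+04 m², 10·log₁₀ of that is 42.773 dB.
L_p = 79 − 42.773 = 36.23 dB.

36 dB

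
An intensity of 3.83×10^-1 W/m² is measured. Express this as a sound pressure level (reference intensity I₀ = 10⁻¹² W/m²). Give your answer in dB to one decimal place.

Dividing by I₀ shifts the exponent by 12: I/I₀ = 3.83×10^11.
L = 10·(0.5832 + 11) = 115.83 dB.

115.8 dB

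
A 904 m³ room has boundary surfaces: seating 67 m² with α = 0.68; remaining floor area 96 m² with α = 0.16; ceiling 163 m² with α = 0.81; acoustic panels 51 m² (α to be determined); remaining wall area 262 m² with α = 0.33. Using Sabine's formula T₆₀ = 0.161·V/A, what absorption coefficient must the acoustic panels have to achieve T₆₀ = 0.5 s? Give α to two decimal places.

0.23

From T₆₀ = 0.161·V/A, the target T₆₀ = 0.5 s needs A = 0.161·904/0.5 = 291.09 m².
Absorption from the other surfaces = 67·0.68 + 96·0.16 + 163·0.81 + 262·0.33 = 279.41 m², so the acoustic panels must supply 11.68 m² over 51 m².
α = 11.68/51 = 0.229.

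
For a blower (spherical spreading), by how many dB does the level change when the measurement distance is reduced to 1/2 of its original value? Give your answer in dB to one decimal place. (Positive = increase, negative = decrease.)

A point source loses 6 dB per doubling of distance; generally ΔL = −20·log₁₀(r₂/r₁).
ΔL = −20·log₁₀(0.5) = +6.02 dB.

+6.0 dB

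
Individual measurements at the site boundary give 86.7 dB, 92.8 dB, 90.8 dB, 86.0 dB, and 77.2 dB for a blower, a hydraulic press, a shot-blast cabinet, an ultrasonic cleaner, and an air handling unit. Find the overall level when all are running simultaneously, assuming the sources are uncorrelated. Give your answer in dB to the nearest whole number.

96 dB

Incoherent sources combine by intensity addition: L_total = 10·log₁₀(Σ 10^(L_i/10)).
Σ 10^(L/10) = 10^(86.7/10) + 10^(92.8/10) + 10^(90.8/10) + 10^(86.0/10) + 10^(77.2/10) = 4.026e+09.
L_total = 10·log₁₀(4.026e+09) = 96.05 dB.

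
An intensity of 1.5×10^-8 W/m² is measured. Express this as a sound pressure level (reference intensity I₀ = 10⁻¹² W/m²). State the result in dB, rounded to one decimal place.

41.8 dB

Dividing by I₀ shifts the exponent by 12: I/I₀ = 1.5×10^4.
L = 10·(0.1761 + 4) = 41.76 dB.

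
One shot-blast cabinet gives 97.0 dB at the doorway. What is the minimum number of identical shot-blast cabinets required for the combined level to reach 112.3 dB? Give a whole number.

34

The shortfall is 112.3 − 97.0 = 15.3 dB, and N units add 10·log₁₀ N, so need 10·log₁₀ N ≥ 15.3.
N ≥ 10^(15.3/10) = 33.884, so N = 34.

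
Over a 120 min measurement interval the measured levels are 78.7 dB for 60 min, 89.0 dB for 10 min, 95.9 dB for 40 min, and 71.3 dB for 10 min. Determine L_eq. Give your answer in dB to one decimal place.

91.5 dB

The energy average is taken in the linear domain: L_eq = 10·log₁₀[(Σ tᵢ·10^(Lᵢ/10))/T], T = 120 min.
Σ tᵢ·10^(Lᵢ/10) = 60·10^(78.7/10) + 10·10^(89.0/10) + 40·10^(95.9/10) + 10·10^(71.3/10) = 1.681e+11.
L_eq = 10·log₁₀(1.681e+11/120) = 91.47 dB.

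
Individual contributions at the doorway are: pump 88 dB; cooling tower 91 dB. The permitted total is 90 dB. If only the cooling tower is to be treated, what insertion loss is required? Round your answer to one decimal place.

5.3 dB

The untreated sources together contribute 10^(88/10) = 6.310e+08, i.e. 88.00 dB.
The limit corresponds to 10^(90/10) = 1.000e+09; subtracting the fixed part leaves 3.690e+08 for the cooling tower, i.e. 85.67 dB.
Required insertion loss = 91 − 85.67 = 5.33 dB.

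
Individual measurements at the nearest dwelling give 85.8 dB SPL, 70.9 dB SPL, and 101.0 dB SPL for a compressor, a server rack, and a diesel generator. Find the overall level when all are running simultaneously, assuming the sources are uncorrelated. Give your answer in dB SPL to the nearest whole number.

Incoherent sources combine by intensity addition: L_total = 10·log₁₀(Σ 10^(L_i/10)).
Σ 10^(L/10) = 10^(85.8/10) + 10^(70.9/10) + 10^(101.0/10) = 1.298e+10.
L_total = 10·log₁₀(1.298e+10) = 101.13 dB SPL.

101 dB SPL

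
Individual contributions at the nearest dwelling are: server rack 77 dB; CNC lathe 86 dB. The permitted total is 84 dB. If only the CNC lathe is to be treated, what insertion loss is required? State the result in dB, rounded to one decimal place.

Everything except the CNC lathe sums to 10^(77/10) = 5.012e+07 in linear terms, 77.00 dB.
The limit corresponds to 10^(84/10) = 2.512e+08; subtracting the fixed part leaves 2.011e+08 for the CNC lathe, i.e. 83.03 dB.
So the CNC lathe must be reduced from 86 to 83.03 dB: IL = 2.97 dB.

3.0 dB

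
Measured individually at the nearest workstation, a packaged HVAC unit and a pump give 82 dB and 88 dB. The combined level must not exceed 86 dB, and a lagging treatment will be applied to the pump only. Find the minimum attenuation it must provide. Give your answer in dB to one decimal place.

4.2 dB

The untreated sources together contribute 10^(82/10) = 1.585e+08, i.e. 82.00 dB.
The limit corresponds to 10^(86/10) = 3.981e+08; subtracting the fixed part leaves 2.396e+08 for the pump, i.e. 83.80 dB.
Required insertion loss = 88 − 83.80 = 4.20 dB.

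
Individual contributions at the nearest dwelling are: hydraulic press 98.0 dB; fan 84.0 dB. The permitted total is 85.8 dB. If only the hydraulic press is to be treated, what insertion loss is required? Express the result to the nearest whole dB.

17 dB

The untreated sources together contribute 10^(84.0/10) = 2.512e+08, i.e. 84.00 dB.
To meet 85.8 dB overall, the treated hydraulic press may contribute at most 10^(85.8/10) − 2.512e+08 = 1.290e+08, i.e. 81.11 dB.
So the hydraulic press must be reduced from 98.0 to 81.11 dB: IL = 16.89 dB.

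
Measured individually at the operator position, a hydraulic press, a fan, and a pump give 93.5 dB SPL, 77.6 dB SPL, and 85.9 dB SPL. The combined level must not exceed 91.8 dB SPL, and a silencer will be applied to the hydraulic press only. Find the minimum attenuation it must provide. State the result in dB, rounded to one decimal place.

3.2 dB

Fixed contribution from the other sources: Σ 10^(L/10) = 10^(77.6/10) + 10^(85.9/10) = 4.466e+08 (86.50 dB SPL).
The limit corresponds to 10^(91.8/10) = 1.514e+09; subtracting the fixed part leaves 1.067e+09 for the hydraulic press, i.e. 90.28 dB SPL.
So the hydraulic press must be reduced from 93.5 to 90.28 dB SPL: IL = 3.22 dB.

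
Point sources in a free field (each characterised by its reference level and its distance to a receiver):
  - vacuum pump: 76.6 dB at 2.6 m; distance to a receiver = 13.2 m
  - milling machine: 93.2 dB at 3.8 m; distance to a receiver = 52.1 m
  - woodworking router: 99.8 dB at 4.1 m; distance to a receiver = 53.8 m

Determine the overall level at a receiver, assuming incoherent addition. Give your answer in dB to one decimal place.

Propagate each source to the receiver with L = L_ref − 20·log₁₀(r/r_ref), then add intensities.
vacuum pump: 76.6 − 20·log₁₀(13.2/2.6) = 76.6 − 14.11 = 62.49 dB.
milling machine: 93.2 − 20·log₁₀(52.1/3.8) = 93.2 − 22.74 = 70.46 dB.
woodworking router: 99.8 − 20·log₁₀(53.8/4.1) = 99.8 − 22.36 = 77.44 dB.
Σ 10^(L/10) = 6.835e+07 → L_total = 10·log₁₀(6.835e+07) = 78.35 dB.

78.3 dB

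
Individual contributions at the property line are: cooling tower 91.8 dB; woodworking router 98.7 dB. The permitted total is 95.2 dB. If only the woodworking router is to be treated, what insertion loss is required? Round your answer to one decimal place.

6.2 dB

Everything except the woodworking router sums to 10^(91.8/10) = 1.514e+09 in linear terms, 91.80 dB.
The limit corresponds to 10^(95.2/10) = 3.311e+09; subtracting the fixed part leaves 1.798e+09 for the woodworking router, i.e. 92.55 dB.
Required insertion loss = 98.7 − 92.55 = 6.15 dB.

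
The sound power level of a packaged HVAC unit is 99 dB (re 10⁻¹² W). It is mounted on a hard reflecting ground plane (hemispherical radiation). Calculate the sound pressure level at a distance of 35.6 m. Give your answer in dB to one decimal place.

60.0 dB

L_p = L_w − 10·log₁₀(2π·r²) with r = 35.6 m.
2π·r² = 7963 m², 10·log₁₀ of that is 39.011 dB.
L_p = 99 − 39.011 = 59.99 dB.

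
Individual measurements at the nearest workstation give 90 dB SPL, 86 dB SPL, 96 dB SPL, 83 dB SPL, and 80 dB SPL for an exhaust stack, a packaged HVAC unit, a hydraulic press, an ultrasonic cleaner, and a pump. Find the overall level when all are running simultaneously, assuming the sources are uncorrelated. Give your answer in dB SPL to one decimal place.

For uncorrelated sources the intensities add, so convert each level to linear form, sum, and take 10·log₁₀ of the total.
Σ 10^(L/10) = 10^(90/10) + 10^(86/10) + 10^(96/10) + 10^(83/10) + 10^(80/10) = 5.679e+09.
L_total = 10·log₁₀(5.679e+09) = 97.54 dB SPL.

97.5 dB SPL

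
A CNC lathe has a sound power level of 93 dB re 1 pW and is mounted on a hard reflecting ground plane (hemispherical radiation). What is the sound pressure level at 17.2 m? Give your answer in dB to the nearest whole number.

Free-field hemispherical radiation: L_p = L_w − 10·log₁₀(2π·r²), r = 17.2 m.
2π·r² = 1859 m², 10·log₁₀ of that is 32.692 dB.
L_p = 93 − 32.692 = 60.31 dB.

60 dB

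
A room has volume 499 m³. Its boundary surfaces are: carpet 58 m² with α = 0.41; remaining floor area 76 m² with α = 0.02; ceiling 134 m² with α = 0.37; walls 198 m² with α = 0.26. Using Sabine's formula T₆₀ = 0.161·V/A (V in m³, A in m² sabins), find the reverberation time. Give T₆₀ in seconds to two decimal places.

A = Σ Sᵢαᵢ = 58·0.41 + 76·0.02 + 134·0.37 + 198·0.26 = 126.36 m².
T₆₀ = 0.161 × 499 / 126.36 = 0.636 s.

0.64 s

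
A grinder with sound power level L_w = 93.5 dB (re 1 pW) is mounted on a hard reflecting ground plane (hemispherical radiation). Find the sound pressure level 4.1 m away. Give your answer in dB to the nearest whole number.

73 dB

The power spreads over a hemisphere of area 2π·r², so L_p = L_w − 10·log₁₀(2π·r²).
2π·r² = 105.6 m², 10·log₁₀ of that is 20.237 dB.
L_p = 93.5 − 20.237 = 73.26 dB.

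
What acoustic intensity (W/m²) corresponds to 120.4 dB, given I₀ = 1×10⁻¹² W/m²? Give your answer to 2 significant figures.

L = 10·log₁₀(I/I₀) ⇒ I = I₀·10^(L/10) = 10⁻¹² × 10^12.04.

1.1 W/m²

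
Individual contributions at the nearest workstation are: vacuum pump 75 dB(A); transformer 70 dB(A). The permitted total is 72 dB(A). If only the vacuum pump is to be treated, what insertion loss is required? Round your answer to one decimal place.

7.3 dB

The untreated sources together contribute 10^(70/10) = 1.000e+07, i.e. 70.00 dB(A).
To meet 72 dB(A) overall, the treated vacuum pump may contribute at most 10^(72/10) − 1.000e+07 = 5.849e+06, i.e. 67.67 dB(A).
Required insertion loss = 75 − 67.67 = 7.33 dB.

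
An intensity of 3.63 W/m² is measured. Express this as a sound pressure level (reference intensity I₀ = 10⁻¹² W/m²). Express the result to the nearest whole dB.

126 dB

L = 10·log₁₀(I/I₀) = 10·log₁₀(3.63/10⁻¹²) = 10·log₁₀(3.63×10^12).
L = 10·(0.5599 + 12) = 125.60 dB.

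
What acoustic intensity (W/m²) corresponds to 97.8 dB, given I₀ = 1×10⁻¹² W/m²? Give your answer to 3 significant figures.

0.00603 W/m²

L = 10·log₁₀(I/I₀) ⇒ I = I₀·10^(L/10) = 10⁻¹² × 10^9.78.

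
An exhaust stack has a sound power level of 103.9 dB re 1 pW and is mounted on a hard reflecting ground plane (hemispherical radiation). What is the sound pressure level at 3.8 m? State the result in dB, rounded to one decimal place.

L_p = L_w − 10·log₁₀(2π·r²) with r = 3.8 m.
2π·r² = 90.73 m², 10·log₁₀ of that is 19.577 dB.
L_p = 103.9 − 19.577 = 84.32 dB.

84.3 dB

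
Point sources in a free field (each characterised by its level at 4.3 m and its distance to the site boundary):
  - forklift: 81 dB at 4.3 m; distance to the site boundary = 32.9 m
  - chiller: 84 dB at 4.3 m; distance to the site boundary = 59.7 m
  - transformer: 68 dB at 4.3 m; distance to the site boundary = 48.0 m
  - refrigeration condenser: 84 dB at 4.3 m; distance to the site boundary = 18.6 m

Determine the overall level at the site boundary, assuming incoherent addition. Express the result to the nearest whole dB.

72 dB

Apply inverse-square spreading to bring every level to the receiver, then sum 10^(L/10).
forklift: 81 − 20·log₁₀(32.9/4.3) = 81 − 17.67 = 63.33 dB.
chiller: 84 − 20·log₁₀(59.7/4.3) = 84 − 22.85 = 61.15 dB.
transformer: 68 − 20·log₁₀(48.0/4.3) = 68 − 20.96 = 47.04 dB.
refrigeration condenser: 84 − 20·log₁₀(18.6/4.3) = 84 − 12.72 = 71.28 dB.
Σ 10^(L/10) = 1.693e+07 → L_total = 10·log₁₀(1.693e+07) = 72.29 dB.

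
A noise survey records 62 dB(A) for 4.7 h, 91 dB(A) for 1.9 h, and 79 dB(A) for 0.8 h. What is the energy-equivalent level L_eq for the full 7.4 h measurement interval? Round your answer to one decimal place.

85.2 dB(A)

L_eq = 10·log₁₀[(1/T)·Σ tᵢ·10^(Lᵢ/10)] with T = 7.4 h.
Σ tᵢ·10^(Lᵢ/10) = 4.7·10^(62/10) + 1.9·10^(91/10) + 0.8·10^(79/10) = 2.463e+09.
L_eq = 10·log₁₀(2.463e+09/7.4) = 85.22 dB(A).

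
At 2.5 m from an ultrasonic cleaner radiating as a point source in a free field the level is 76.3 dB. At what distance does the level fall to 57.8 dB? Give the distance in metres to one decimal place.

21.0 m

For a point source L₁ − L₂ = 20·log₁₀(r₂/r₁), so r₂ = r₁·10^((L₁−L₂)/20).
r₂ = 2.5·10^((76.3−57.8)/20) = 2.5·10^(18.5/20) = 21.03 m.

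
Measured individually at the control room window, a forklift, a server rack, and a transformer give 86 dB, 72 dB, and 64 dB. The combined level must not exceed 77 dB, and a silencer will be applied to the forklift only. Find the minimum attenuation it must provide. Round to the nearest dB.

The untreated sources together contribute 10^(72/10) + 10^(64/10) = 1.836e+07, i.e. 72.64 dB.
To meet 77 dB overall, the treated forklift may contribute at most 10^(77/10) − 1.836e+07 = 3.176e+07, i.e. 75.02 dB.
Required insertion loss = 86 − 75.02 = 10.98 dB.

11 dB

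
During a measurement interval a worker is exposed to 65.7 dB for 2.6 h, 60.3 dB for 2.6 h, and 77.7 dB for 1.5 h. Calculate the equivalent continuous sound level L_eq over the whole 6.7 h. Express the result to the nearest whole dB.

Weight each interval's intensity by its duration and average over T = 6.7 h:
Σ tᵢ·10^(Lᵢ/10) = 2.6·10^(65.7/10) + 2.6·10^(60.3/10) + 1.5·10^(77.7/10) = 1.008e+08.
L_eq = 10·log₁₀(1.008e+08/6.7) = 71.77 dB.

72 dB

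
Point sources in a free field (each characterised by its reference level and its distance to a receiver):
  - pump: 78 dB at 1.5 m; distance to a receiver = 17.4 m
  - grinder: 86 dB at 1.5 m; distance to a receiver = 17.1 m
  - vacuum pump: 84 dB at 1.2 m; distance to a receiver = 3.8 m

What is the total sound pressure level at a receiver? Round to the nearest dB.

Apply inverse-square spreading to bring every level to the receiver, then sum 10^(L/10).
pump: 78 − 20·log₁₀(17.4/1.5) = 78 − 21.29 = 56.71 dB.
grinder: 86 − 20·log₁₀(17.1/1.5) = 86 − 21.14 = 64.86 dB.
vacuum pump: 84 − 20·log₁₀(3.8/1.2) = 84 − 10.01 = 73.99 dB.
Σ 10^(L/10) = 2.858e+07 → L_total = 10·log₁₀(2.858e+07) = 74.56 dB.

75 dB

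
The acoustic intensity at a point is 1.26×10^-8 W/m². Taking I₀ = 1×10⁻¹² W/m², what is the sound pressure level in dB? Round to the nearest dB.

Dividing by I₀ shifts the exponent by 12: I/I₀ = 1.26×10^4.
L = 10·(0.1004 + 4) = 41.00 dB.

41 dB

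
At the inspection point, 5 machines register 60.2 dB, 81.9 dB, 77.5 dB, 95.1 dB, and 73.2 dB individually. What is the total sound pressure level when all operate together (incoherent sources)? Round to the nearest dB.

Incoherent sources combine by intensity addition: L_total = 10·log₁₀(Σ 10^(L_i/10)).
Σ 10^(L/10) = 10^(60.2/10) + 10^(81.9/10) + 10^(77.5/10) + 10^(95.1/10) + 10^(73.2/10) = 3.469e+09.
L_total = 10·log₁₀(3.469e+09) = 95.40 dB.

95 dB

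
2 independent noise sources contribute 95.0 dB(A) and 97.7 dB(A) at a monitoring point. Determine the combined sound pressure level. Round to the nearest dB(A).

100 dB(A)

For uncorrelated sources the intensities add, so convert each level to linear form, sum, and take 10·log₁₀ of the total.
Σ 10^(L/10) = 10^(95.0/10) + 10^(97.7/10) = 9.051e+09.
L_total = 10·log₁₀(9.051e+09) = 99.57 dB(A).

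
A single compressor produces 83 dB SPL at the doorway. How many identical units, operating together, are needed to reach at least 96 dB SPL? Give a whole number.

The shortfall is 96 − 83 = 13.0 dB, and N units add 10·log₁₀ N, so need 10·log₁₀ N ≥ 13.0.
N ≥ 10^(13.0/10) = 19.953, so N = 20.

20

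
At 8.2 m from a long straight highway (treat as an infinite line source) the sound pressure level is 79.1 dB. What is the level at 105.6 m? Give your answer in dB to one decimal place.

68.0 dB

Cylindrical spreading from a line source gives a 10·log₁₀(r₂/r₁) drop.
L₂ = 79.1 − 10·log₁₀(105.6/8.2) = 79.1 − 11.099 = 68.00 dB.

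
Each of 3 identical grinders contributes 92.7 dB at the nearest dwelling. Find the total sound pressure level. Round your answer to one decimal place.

L_total = L₁ + 10·log₁₀ N for N identical incoherent sources.
L_total = 92.7 + 10·log₁₀(3) = 92.7 + 4.771 = 97.47 dB.

97.5 dB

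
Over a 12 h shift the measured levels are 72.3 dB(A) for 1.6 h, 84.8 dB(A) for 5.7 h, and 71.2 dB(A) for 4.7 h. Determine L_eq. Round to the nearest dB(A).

82 dB(A)

L_eq = 10·log₁₀[(1/T)·Σ tᵢ·10^(Lᵢ/10)] with T = 12 h.
Σ tᵢ·10^(Lᵢ/10) = 1.6·10^(72.3/10) + 5.7·10^(84.8/10) + 4.7·10^(71.2/10) = 1.811e+09.
L_eq = 10·log₁₀(1.811e+09/12) = 81.79 dB(A).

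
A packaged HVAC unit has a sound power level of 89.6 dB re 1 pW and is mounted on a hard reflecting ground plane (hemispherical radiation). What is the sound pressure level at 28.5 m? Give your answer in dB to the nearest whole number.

Free-field hemispherical radiation: L_p = L_w − 10·log₁₀(2π·r²), r = 28.5 m.
2π·r² = 5104 m², 10·log₁₀ of that is 37.079 dB.
L_p = 89.6 − 37.079 = 52.52 dB.

53 dB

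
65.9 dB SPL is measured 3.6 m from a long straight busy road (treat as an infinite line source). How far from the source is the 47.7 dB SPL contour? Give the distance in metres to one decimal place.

237.8 m

For a line source L₁ − L₂ = 10·log₁₀(r₂/r₁), so r₂ = r₁·10^((L₁−L₂)/10).
r₂ = 3.6·10^((65.9−47.7)/10) = 3.6·10^(18.2/10) = 237.85 m.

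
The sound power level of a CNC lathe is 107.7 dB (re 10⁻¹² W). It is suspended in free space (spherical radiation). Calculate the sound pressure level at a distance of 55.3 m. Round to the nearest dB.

Free-field spherical radiation: L_p = L_w − 10·log₁₀(4π·r²), r = 55.3 m.
4π·r² = 3.843e+04 m², 10·log₁₀ of that is 45.847 dB.
L_p = 107.7 − 45.847 = 61.85 dB.

62 dB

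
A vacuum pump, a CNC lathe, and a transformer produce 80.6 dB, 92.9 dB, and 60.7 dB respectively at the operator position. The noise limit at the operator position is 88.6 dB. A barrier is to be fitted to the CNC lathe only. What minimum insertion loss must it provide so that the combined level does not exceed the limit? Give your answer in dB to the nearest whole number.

5 dB

The untreated sources together contribute 10^(80.6/10) + 10^(60.7/10) = 1.160e+08, i.e. 80.64 dB.
To meet 88.6 dB overall, the treated CNC lathe may contribute at most 10^(88.6/10) − 1.160e+08 = 6.084e+08, i.e. 87.84 dB.
So the CNC lathe must be reduced from 92.9 to 87.84 dB: IL = 5.06 dB.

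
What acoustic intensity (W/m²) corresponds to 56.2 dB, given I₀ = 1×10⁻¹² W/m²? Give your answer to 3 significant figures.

4.17e-07 W/m²

I/I₀ = 10^(56.2/10) = 4.169e+05, so I = 4.169e+05 × 10⁻¹² W/m².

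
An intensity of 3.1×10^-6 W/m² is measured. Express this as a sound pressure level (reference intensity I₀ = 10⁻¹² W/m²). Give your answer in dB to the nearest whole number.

L = 10·log₁₀(I/I₀) = 10·log₁₀(3.1×10^-6/10⁻¹²) = 10·log₁₀(3.1×10^6).
L = 10·(0.4914 + 6) = 64.91 dB.

65 dB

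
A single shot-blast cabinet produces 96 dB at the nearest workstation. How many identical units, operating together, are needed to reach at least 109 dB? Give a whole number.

20

N identical sources give L₁ + 10·log₁₀ N, so require 10·log₁₀ N ≥ 109 − 96 = 13.0 dB.
N ≥ 10^(13.0/10) = 19.953, so N = 20.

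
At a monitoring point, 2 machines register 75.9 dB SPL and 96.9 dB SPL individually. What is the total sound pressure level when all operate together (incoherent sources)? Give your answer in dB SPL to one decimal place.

Incoherent sources combine by intensity addition: L_total = 10·log₁₀(Σ 10^(L_i/10)).
Σ 10^(L/10) = 10^(75.9/10) + 10^(96.9/10) = 4.937e+09.
L_total = 10·log₁₀(4.937e+09) = 96.93 dB SPL.

96.9 dB SPL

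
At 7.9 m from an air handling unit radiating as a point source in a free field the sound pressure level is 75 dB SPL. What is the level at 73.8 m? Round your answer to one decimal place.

55.6 dB SPL

Point-source attenuation: ΔL = 20·log₁₀(r₂/r₁) = 20·log₁₀(73.8/7.9) = 19.409 dB.
L₂ = 75 − 20·log₁₀(73.8/7.9) = 75 − 19.409 = 55.59 dB SPL.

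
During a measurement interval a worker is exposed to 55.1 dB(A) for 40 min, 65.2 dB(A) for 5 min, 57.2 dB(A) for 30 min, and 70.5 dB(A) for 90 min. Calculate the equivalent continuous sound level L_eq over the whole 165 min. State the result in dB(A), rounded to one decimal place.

L_eq = 10·log₁₀[(1/T)·Σ tᵢ·10^(Lᵢ/10)] with T = 165 min.
Σ tᵢ·10^(Lᵢ/10) = 40·10^(55.1/10) + 5·10^(65.2/10) + 30·10^(57.2/10) + 90·10^(70.5/10) = 1.055e+09.
L_eq = 10·log₁₀(1.055e+09/165) = 68.06 dB(A).

68.1 dB(A)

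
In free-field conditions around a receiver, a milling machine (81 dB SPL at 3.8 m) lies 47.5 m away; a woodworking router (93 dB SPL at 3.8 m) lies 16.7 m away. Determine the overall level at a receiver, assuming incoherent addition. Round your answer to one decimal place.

80.2 dB SPL

First find each source's level at the receiver (point-source: −20·log₁₀(r/r_ref)), then combine on an intensity basis.
milling machine: 81 − 20·log₁₀(47.5/3.8) = 81 − 21.94 = 59.06 dB SPL.
woodworking router: 93 − 20·log₁₀(16.7/3.8) = 93 − 12.86 = 80.14 dB SPL.
Σ 10^(L/10) = 1.041e+08 → L_total = 10·log₁₀(1.041e+08) = 80.18 dB SPL.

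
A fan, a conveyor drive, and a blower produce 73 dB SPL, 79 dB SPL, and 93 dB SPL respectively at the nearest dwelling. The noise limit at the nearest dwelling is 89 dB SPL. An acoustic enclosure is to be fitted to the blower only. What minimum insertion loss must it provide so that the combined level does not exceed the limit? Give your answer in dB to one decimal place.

The untreated sources together contribute 10^(73/10) + 10^(79/10) = 9.939e+07, i.e. 79.97 dB SPL.
The limit corresponds to 10^(89/10) = 7.943e+08; subtracting the fixed part leaves 6.949e+08 for the blower, i.e. 88.42 dB SPL.
Required insertion loss = 93 − 88.42 = 4.58 dB.

4.6 dB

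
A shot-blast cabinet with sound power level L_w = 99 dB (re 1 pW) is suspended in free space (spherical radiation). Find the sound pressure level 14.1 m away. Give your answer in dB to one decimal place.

65.0 dB

The power spreads over a sphere of area 4π·r², so L_p = L_w − 10·log₁₀(4π·r²).
4π·r² = 2498 m², 10·log₁₀ of that is 33.976 dB.
L_p = 99 − 33.976 = 65.02 dB.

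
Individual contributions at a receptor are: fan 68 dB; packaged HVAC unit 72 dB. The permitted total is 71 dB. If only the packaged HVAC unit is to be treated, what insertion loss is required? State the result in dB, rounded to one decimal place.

Fixed contribution from the other source: Σ 10^(L/10) = 10^(68/10) = 6.310e+06 (68.00 dB).
To meet 71 dB overall, the treated packaged HVAC unit may contribute at most 10^(71/10) − 6.310e+06 = 6.280e+06, i.e. 67.98 dB.
Required insertion loss = 72 − 67.98 = 4.02 dB.

4.0 dB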